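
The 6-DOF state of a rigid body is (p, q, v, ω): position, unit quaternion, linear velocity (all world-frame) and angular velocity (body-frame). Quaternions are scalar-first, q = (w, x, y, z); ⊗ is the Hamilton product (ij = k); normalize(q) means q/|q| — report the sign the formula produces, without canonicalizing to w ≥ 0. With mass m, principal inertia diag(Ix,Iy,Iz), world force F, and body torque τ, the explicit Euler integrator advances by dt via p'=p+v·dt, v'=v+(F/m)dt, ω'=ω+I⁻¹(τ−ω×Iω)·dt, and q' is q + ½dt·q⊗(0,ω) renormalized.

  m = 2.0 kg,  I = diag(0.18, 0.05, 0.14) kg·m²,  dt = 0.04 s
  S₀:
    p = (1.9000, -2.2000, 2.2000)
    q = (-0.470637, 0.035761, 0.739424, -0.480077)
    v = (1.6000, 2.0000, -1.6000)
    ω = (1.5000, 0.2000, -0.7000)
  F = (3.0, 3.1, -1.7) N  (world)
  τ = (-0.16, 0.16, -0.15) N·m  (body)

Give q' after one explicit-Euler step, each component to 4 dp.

q' = (-0.4811, 0.0132, 0.7232, -0.4953)

Hamilton product q⊗(0,ω) = (-0.5375802, -1.1275369, -0.7892102, -0.7725379)
q + ½dt·q⊗(0,ω), renormalized = (-0.4811, 0.0132, 0.7232, -0.4953)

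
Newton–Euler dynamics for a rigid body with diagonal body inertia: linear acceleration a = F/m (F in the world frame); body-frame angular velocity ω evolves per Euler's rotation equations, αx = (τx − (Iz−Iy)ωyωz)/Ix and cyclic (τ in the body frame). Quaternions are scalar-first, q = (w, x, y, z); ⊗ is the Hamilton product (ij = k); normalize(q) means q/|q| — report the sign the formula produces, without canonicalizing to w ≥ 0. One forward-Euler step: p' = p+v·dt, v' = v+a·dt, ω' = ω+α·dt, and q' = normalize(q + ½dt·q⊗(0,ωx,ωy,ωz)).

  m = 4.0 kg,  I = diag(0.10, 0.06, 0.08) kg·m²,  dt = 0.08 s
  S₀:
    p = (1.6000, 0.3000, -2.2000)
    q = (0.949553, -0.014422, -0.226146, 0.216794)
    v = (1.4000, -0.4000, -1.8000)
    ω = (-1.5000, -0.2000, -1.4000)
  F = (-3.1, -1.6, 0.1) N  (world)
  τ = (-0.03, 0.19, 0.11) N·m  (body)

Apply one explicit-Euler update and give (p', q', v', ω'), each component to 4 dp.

p' = (1.7120, 0.2680, -2.3440)
q' = (0.9558, -0.0568, -0.2467, 0.1497)
v' = (1.3380, -0.4320, -1.7980)
ω' = (-1.5285, -0.0027, -1.2780)

ω×(Iω) gyroscopic = (0.0056, 0.0420, -0.0120)
(τ − ω×Iω)/I = (-0.3560, 2.4667, 1.5250)
ω' = ω + α·dt = (-1.5285, -0.0027, -1.2780)
Hamilton product q⊗(0,ω) = (0.2366494, -1.0643663, -0.5352924, -1.6657088)
updated quaternion q' = (0.9558, -0.0568, -0.2467, 0.1497)
a = (-0.7750, -0.4000, 0.0250)
p' = p + v·dt = (1.7120, 0.2680, -2.3440)
v + (F/m)dt = (1.3380, -0.4320, -1.7980)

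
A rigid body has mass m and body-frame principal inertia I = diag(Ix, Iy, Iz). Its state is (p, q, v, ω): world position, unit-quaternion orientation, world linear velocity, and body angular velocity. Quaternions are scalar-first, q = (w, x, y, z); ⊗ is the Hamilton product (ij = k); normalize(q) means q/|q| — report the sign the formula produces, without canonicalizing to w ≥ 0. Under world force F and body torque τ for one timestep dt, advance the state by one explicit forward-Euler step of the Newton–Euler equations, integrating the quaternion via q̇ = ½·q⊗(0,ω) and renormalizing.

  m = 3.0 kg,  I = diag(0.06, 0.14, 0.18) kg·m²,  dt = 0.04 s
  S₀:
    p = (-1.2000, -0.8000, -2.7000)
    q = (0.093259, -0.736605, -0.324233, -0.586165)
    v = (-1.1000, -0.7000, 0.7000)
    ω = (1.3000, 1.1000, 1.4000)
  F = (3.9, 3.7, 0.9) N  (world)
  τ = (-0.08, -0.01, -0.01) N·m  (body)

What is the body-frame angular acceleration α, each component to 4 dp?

α = (-2.3600, 1.4886, -0.6911)

precession coupling ω×(Iω) = (0.0616, -0.2184, 0.1144)
angular accel α = (-2.3600, 1.4886, -0.6911)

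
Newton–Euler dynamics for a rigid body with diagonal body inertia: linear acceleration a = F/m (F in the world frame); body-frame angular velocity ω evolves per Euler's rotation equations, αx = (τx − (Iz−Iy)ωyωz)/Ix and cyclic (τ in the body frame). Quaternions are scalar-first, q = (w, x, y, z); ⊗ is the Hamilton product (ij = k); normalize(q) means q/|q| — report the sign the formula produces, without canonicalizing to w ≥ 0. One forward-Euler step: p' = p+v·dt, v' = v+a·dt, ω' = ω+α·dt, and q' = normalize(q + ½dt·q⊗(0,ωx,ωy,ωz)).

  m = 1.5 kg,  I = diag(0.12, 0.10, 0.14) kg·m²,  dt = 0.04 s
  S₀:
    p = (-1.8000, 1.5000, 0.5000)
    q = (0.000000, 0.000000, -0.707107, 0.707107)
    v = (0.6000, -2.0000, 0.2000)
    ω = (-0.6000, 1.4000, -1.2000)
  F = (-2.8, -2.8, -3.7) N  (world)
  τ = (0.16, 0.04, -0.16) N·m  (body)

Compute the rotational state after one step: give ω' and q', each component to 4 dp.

angular accel α = (1.8933, 0.5440, -1.2629)
ω + α·dt = (-0.5243, 1.4218, -1.2505)
q⊗(0,ω) = (1.8384782, -0.1414214, -0.4242642, -0.4242642)
q + ½dt·q⊗(0,ω), renormalized = (0.0367, -0.0028, -0.7151, 0.6981)

ω' = (-0.5243, 1.4218, -1.2505)
q' = (0.0367, -0.0028, -0.7151, 0.6981)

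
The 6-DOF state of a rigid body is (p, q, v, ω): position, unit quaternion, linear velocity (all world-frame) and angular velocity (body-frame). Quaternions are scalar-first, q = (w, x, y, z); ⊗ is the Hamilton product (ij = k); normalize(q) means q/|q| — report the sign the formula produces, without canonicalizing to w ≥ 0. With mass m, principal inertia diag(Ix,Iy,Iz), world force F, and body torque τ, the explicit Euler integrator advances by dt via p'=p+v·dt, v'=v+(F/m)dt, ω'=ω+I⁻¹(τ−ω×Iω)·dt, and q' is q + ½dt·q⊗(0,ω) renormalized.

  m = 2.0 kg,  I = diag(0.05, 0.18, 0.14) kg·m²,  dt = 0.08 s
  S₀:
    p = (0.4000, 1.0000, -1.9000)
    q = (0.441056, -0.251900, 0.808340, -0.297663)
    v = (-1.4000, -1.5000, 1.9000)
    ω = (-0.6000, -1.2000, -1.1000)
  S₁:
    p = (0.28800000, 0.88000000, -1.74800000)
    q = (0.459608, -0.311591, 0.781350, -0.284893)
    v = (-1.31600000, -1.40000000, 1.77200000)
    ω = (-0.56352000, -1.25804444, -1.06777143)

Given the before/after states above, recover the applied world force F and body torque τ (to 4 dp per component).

v₁ − v₀ = (0.08400000, 0.10000000, -0.12800000)
m·(v₁−v₀)/dt = (2.1000, 2.5000, -3.2000)
rate change Δω = (0.03648000, -0.05804444, 0.03222857)
gyro term ω₀×Iω₀ = (-0.0528, -0.0594, 0.0936)
τ = I·(Δω/dt) + ω₀×(Iω₀) = (-0.0300, -0.1900, 0.1500)

F = (2.1000, 2.5000, -3.2000)
τ = (-0.0300, -0.1900, 0.1500)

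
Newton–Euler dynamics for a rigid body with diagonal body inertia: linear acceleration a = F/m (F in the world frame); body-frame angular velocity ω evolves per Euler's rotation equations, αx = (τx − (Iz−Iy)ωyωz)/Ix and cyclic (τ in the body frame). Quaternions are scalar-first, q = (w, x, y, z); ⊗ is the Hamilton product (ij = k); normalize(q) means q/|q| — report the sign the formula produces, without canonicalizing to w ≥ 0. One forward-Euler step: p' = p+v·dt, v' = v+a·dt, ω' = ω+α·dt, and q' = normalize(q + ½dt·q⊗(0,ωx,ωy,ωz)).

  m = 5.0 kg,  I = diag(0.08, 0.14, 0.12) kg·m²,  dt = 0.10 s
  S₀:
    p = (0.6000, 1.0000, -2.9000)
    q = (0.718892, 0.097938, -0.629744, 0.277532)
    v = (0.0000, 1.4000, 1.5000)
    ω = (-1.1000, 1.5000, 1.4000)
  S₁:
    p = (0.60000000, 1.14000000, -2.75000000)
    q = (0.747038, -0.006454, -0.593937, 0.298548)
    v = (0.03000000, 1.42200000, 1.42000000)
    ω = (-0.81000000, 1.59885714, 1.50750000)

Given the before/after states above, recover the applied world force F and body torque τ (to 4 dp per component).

F = (1.5000, 1.1000, -4.0000)
τ = (0.1900, 0.2000, 0.0300)

velocity change Δv = (0.03000000, 0.02200000, -0.08000000)
m·(v₁−v₀)/dt = (1.5000, 1.1000, -4.0000)
Δω = ω₁−ω₀ = (0.29000000, 0.09885714, 0.10750000)
gyro term ω₀×Iω₀ = (-0.0420, 0.0616, -0.0990)
I·α + gyro = (0.1900, 0.2000, 0.0300)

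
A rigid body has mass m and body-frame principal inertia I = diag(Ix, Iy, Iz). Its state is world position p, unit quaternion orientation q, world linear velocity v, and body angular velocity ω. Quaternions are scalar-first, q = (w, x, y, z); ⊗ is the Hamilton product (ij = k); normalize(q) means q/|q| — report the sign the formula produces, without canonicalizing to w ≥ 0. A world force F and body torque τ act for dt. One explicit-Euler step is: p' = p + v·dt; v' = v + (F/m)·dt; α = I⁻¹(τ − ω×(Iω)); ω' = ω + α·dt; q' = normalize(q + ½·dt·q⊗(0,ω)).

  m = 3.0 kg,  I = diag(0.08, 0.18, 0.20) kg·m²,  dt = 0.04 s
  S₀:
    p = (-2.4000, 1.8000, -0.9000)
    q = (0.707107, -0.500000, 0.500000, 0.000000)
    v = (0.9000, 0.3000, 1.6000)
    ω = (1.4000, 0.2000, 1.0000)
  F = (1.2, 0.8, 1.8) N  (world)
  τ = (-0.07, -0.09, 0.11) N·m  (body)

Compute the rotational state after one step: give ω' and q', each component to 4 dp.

ω' = (1.3630, 0.2173, 1.0164)
q' = (0.7187, -0.4699, 0.5125, -0.0019)

gyro term ω×Iω = (0.0040, -0.1680, 0.0280)
(τ − ω×Iω)/I = (-0.9250, 0.4333, 0.4100)
new body rate ω' = (1.3630, 0.2173, 1.0164)
2q̇ = q⊗(0,ω) = (0.6000000, 1.4899498, 0.6414214, -0.0928930)
updated quaternion q' = (0.7187, -0.4699, 0.5125, -0.0019)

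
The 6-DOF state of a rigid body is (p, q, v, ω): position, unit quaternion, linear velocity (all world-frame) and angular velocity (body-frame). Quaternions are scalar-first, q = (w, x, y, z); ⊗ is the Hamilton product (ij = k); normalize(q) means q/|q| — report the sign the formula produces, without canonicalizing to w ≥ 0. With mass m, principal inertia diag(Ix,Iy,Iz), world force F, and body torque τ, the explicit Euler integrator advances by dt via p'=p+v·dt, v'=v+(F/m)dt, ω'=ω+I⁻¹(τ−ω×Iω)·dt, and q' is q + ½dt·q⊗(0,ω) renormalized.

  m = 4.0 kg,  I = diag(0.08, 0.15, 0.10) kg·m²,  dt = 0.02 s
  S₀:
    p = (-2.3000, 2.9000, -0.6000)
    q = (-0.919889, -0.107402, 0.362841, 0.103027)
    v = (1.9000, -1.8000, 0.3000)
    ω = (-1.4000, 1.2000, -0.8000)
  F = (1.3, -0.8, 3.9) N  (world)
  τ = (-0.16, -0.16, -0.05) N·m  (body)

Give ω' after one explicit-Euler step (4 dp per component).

ω' = (-1.4520, 1.1817, -0.7865)

angular accel α = (-2.6000, -0.9173, 0.6760)
ω' = ω + α·dt = (-1.4520, 1.1817, -0.7865)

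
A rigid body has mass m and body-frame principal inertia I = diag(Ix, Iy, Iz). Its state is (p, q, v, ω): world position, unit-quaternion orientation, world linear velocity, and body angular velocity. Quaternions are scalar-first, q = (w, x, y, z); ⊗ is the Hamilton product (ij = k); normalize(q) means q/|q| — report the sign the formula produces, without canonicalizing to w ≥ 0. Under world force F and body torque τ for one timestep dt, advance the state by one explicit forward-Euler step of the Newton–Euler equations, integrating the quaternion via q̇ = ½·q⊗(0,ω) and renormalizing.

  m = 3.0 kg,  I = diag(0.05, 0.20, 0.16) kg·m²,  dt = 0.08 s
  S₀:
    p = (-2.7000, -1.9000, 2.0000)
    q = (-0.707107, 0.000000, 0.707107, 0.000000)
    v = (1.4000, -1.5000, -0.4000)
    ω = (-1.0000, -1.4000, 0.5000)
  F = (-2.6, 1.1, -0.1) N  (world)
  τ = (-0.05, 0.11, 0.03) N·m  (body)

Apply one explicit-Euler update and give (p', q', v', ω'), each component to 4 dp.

p' = (-2.5880, -2.0200, 1.9680)
q' = (-0.6658, 0.0423, 0.7448, 0.0141)
v' = (1.3307, -1.4707, -0.4027)
ω' = (-1.1248, -1.3780, 0.4100)

a = F/m = (-0.8667, 0.3667, -0.0333)
p + v·dt = (-2.5880, -2.0200, 1.9680)
v + (F/m)dt = (1.3307, -1.4707, -0.4027)
ω×(Iω) gyroscopic = (0.0280, 0.0550, 0.2100)
(τ − ω×Iω)/I = (-1.5600, 0.2750, -1.1250)
new body rate ω' = (-1.1248, -1.3780, 0.4100)
q⊗(0,ω) = (0.9899498, 1.0606605, 0.9899498, 0.3535535)
q + ½dt·q⊗(0,ω), renormalized = (-0.6658, 0.0423, 0.7448, 0.0141)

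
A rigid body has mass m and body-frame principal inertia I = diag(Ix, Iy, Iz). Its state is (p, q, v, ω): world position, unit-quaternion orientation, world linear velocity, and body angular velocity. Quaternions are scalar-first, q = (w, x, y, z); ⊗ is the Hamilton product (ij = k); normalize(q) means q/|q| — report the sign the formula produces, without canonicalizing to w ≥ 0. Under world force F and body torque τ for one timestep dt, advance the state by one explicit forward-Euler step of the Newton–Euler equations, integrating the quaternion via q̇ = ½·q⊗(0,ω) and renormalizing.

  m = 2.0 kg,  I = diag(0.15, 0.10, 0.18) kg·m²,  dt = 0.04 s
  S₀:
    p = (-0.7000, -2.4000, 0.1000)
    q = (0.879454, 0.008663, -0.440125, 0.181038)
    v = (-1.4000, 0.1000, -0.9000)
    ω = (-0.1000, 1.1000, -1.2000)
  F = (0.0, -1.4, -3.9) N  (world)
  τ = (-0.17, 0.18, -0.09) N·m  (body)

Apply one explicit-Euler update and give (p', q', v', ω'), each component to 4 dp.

p' = (-0.7560, -2.3960, 0.0640)
q' = (0.8930, 0.0135, -0.4207, 0.1592)
v' = (-1.4000, 0.0720, -0.9780)
ω' = (-0.1172, 1.1734, -1.2212)

ω×(Iω) gyroscopic = (-0.1056, -0.0036, 0.0055)
(τ − ω×Iω)/I = (-0.4293, 1.8360, -0.5306)
new body rate ω' = (-0.1172, 1.1734, -1.2212)
2q̇ = q⊗(0,ω) = (0.7022494, 0.2410628, 0.9596912, -1.0898280)
updated quaternion q' = (0.8930, 0.0135, -0.4207, 0.1592)
new position p' = (-0.7560, -2.3960, 0.0640)
v + (F/m)dt = (-1.4000, 0.0720, -0.9780)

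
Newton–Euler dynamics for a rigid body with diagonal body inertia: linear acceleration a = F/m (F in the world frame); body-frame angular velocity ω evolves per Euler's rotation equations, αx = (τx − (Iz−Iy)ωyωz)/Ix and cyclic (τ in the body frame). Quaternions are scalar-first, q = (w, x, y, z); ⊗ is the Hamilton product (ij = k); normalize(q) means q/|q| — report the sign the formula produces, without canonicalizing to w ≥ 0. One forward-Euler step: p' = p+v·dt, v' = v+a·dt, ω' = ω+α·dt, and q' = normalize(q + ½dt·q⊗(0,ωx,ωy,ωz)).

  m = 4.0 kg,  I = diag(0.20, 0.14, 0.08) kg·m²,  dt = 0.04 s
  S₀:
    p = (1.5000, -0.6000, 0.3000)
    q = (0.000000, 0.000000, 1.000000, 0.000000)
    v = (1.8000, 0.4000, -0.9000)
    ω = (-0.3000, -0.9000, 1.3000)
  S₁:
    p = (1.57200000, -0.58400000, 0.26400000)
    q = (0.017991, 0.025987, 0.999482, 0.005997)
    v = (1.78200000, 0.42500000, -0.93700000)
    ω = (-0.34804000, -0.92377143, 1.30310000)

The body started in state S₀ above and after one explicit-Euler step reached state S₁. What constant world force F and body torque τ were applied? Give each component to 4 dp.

F = (-1.8000, 2.5000, -3.7000)
τ = (-0.1700, -0.1300, -0.0100)

Δv = v₁−v₀ = (-0.01800000, 0.02500000, -0.03700000)
m·(v₁−v₀)/dt = (-1.8000, 2.5000, -3.7000)
ω₁ − ω₀ = (-0.04804000, -0.02377143, 0.00310000)
ω₀×(Iω₀) = (0.0702, -0.0468, -0.0162)
applied torque τ = (-0.1700, -0.1300, -0.0100)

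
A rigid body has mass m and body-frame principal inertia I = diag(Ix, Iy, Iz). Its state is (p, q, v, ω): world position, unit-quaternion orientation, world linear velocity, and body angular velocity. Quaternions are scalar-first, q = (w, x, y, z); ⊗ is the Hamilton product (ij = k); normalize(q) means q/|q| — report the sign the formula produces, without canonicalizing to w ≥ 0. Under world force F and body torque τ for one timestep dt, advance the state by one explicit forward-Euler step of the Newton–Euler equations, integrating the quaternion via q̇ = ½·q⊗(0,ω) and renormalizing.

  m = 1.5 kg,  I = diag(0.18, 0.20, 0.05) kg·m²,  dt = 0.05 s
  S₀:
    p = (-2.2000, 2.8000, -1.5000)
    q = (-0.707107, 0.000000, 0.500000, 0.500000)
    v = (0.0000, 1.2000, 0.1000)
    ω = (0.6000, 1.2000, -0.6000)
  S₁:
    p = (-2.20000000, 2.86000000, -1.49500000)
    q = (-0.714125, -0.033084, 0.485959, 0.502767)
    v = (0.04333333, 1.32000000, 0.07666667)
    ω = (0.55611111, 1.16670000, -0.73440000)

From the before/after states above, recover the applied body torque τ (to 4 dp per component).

τ = (-0.0500, -0.1800, -0.1200)

ω₁ − ω₀ = (-0.04388889, -0.03330000, -0.13440000)
τ = I·(Δω/dt) + ω₀×(Iω₀) = (-0.0500, -0.1800, -0.1200)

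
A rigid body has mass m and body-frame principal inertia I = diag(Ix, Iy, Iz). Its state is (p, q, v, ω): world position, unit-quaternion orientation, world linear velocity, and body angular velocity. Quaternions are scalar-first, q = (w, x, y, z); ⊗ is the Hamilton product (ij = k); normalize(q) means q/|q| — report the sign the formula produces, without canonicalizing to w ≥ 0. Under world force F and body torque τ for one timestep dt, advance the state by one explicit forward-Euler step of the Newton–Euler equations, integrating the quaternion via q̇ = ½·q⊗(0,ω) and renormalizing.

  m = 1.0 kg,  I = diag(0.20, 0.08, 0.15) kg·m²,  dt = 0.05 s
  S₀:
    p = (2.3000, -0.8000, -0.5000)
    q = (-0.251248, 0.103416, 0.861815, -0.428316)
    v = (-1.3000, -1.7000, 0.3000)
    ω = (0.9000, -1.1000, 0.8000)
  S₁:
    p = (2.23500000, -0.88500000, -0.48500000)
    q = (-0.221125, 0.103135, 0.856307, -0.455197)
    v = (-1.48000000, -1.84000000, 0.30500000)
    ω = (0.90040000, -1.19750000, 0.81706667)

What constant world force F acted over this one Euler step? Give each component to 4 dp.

v₁ − v₀ = (-0.18000000, -0.14000000, 0.00500000)
m·(v₁−v₀)/dt = (-3.6000, -2.8000, 0.1000)

F = (-3.6000, -2.8000, 0.1000)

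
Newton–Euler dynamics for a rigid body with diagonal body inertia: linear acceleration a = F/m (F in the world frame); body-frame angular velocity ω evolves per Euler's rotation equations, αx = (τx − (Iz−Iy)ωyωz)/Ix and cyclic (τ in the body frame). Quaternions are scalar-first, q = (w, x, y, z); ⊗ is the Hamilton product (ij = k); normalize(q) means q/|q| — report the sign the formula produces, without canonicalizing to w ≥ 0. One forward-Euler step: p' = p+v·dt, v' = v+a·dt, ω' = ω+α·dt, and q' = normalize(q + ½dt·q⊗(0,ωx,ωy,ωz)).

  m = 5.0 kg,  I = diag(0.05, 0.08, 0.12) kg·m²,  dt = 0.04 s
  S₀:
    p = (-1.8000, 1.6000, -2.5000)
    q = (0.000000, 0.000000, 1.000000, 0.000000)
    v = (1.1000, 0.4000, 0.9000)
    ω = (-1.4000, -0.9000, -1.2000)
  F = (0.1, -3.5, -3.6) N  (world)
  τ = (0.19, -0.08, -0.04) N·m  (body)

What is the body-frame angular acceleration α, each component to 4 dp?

α = (2.9360, 0.4700, -0.6483)

ω×(Iω) gyroscopic = (0.0432, -0.1176, 0.0378)
angular accel α = (2.9360, 0.4700, -0.6483)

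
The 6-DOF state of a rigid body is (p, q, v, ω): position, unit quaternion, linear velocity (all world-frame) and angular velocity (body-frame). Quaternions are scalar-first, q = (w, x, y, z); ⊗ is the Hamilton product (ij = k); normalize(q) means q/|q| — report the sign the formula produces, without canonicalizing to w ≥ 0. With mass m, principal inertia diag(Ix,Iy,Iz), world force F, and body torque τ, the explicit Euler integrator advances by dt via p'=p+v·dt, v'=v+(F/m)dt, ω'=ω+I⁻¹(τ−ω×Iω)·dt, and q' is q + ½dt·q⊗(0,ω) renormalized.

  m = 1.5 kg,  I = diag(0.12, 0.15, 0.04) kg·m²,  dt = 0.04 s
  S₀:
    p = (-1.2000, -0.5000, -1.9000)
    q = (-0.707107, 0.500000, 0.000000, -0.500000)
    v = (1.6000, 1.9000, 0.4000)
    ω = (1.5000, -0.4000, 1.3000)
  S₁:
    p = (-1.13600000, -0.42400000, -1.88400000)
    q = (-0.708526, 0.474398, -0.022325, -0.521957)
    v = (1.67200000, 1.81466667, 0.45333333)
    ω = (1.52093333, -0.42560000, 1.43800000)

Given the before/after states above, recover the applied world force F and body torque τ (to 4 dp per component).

velocity change Δv = (0.07200000, -0.08533333, 0.05333333)
F = m·Δv/dt = (2.7000, -3.2000, 2.0000)
Δω = ω₁−ω₀ = (0.02093333, -0.02560000, 0.13800000)
precession coupling = (0.0572, 0.1560, -0.0180)
applied torque τ = (0.1200, 0.0600, 0.1200)

F = (2.7000, -3.2000, 2.0000)
τ = (0.1200, 0.0600, 0.1200)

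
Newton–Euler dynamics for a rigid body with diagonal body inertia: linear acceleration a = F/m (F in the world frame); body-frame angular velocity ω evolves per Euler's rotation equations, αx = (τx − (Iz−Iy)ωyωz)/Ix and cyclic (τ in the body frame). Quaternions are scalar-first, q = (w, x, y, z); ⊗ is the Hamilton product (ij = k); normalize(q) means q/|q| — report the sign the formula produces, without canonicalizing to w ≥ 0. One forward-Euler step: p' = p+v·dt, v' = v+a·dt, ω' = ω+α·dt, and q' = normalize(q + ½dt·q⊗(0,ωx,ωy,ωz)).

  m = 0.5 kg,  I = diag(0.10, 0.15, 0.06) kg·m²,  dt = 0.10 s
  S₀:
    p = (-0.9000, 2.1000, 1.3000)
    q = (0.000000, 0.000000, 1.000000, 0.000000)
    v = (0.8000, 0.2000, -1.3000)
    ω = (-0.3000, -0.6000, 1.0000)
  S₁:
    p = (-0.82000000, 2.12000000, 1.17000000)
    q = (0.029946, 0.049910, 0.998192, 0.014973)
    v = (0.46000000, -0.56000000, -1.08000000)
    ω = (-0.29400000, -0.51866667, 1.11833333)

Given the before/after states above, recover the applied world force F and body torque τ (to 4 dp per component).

F = (-1.7000, -3.8000, 1.1000)
τ = (0.0600, 0.1100, 0.0800)

Δω = ω₁−ω₀ = (0.00600000, 0.08133333, 0.11833333)
gyro term ω₀×Iω₀ = (0.0540, -0.0120, 0.0090)
applied torque τ = (0.0600, 0.1100, 0.0800)
v₁ − v₀ = (-0.34000000, -0.76000000, 0.22000000)
F = m·Δv/dt = (-1.7000, -3.8000, 1.1000)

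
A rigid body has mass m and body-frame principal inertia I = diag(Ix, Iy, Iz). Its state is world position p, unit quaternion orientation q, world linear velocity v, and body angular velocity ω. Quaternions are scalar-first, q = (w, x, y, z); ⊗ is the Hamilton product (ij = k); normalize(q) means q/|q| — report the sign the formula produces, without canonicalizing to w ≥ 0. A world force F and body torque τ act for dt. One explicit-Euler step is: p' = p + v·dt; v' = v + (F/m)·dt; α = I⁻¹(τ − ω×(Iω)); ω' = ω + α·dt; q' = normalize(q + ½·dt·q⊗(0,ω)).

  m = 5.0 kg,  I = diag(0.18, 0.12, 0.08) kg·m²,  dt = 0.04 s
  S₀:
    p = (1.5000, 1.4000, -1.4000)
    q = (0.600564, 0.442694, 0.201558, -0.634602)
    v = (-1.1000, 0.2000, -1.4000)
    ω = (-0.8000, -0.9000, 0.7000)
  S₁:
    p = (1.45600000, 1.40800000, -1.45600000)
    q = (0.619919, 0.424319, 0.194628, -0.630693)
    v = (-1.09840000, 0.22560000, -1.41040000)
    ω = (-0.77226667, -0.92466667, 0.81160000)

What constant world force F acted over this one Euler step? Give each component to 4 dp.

F = (0.2000, 3.2000, -1.3000)

v₁ − v₀ = (0.00160000, 0.02560000, -0.01040000)
m·(v₁−v₀)/dt = (0.2000, 3.2000, -1.3000)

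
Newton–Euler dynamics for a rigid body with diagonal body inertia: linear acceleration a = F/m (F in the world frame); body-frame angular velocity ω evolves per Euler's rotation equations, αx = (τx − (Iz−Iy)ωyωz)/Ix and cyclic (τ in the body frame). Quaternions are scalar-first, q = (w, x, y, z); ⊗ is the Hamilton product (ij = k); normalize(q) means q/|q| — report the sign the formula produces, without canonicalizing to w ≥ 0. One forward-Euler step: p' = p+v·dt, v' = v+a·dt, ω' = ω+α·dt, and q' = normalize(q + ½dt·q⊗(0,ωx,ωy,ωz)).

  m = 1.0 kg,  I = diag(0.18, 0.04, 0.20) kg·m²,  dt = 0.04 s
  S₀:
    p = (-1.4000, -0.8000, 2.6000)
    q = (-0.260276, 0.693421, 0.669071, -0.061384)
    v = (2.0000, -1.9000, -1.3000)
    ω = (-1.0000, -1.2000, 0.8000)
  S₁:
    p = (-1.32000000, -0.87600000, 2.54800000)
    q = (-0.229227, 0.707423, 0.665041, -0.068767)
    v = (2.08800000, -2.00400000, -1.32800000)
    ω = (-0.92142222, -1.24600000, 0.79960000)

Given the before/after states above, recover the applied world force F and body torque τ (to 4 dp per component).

F = (2.2000, -2.6000, -0.7000)
τ = (0.2000, -0.0300, -0.1700)

Δv = v₁−v₀ = (0.08800000, -0.10400000, -0.02800000)
applied force F = (2.2000, -2.6000, -0.7000)
ω₁ − ω₀ = (0.07857778, -0.04600000, -0.00040000)
I·α + gyro = (0.2000, -0.0300, -0.1700)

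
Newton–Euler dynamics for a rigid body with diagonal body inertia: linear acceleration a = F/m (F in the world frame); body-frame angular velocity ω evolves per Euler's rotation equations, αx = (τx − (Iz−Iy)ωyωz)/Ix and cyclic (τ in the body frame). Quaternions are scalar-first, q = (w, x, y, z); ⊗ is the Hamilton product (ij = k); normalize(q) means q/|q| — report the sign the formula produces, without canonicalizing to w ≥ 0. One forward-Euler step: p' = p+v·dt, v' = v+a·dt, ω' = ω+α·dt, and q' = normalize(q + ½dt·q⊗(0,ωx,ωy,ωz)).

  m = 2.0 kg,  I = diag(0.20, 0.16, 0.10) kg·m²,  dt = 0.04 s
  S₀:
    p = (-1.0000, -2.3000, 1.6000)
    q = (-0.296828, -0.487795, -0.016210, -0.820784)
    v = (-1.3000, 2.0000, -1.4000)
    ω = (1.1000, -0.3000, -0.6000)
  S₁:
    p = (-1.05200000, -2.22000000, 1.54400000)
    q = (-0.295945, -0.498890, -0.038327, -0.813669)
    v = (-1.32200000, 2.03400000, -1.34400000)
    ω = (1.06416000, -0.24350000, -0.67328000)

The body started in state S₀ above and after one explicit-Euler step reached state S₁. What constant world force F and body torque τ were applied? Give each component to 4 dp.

F = (-1.1000, 1.7000, 2.8000)
τ = (-0.1900, 0.1600, -0.1700)

v₁ − v₀ = (-0.02200000, 0.03400000, 0.05600000)
F = m·Δv/dt = (-1.1000, 1.7000, 2.8000)
rate change Δω = (-0.03584000, 0.05650000, -0.07328000)
ω₀×(Iω₀) = (-0.0108, -0.0660, 0.0132)
applied torque τ = (-0.1900, 0.1600, -0.1700)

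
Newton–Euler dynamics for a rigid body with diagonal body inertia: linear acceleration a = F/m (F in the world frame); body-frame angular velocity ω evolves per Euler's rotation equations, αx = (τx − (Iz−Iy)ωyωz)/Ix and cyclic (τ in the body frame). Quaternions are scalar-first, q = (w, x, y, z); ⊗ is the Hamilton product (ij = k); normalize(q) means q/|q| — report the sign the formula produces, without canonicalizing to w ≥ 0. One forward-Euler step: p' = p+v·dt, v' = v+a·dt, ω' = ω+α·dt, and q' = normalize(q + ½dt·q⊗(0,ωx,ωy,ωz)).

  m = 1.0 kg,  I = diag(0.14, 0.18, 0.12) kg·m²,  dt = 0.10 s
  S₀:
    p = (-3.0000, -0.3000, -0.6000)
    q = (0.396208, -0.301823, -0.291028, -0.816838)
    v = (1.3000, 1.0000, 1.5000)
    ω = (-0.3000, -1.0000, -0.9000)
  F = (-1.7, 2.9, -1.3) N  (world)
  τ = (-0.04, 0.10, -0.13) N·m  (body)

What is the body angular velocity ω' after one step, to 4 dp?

ω×(Iω) gyroscopic = (-0.0540, 0.0054, 0.0120)
α = I⁻¹(τ − ω×Iω) = (0.1000, 0.5256, -1.1833)
ω' = ω + α·dt = (-0.2900, -0.9474, -1.0183)

ω' = (-0.2900, -0.9474, -1.0183)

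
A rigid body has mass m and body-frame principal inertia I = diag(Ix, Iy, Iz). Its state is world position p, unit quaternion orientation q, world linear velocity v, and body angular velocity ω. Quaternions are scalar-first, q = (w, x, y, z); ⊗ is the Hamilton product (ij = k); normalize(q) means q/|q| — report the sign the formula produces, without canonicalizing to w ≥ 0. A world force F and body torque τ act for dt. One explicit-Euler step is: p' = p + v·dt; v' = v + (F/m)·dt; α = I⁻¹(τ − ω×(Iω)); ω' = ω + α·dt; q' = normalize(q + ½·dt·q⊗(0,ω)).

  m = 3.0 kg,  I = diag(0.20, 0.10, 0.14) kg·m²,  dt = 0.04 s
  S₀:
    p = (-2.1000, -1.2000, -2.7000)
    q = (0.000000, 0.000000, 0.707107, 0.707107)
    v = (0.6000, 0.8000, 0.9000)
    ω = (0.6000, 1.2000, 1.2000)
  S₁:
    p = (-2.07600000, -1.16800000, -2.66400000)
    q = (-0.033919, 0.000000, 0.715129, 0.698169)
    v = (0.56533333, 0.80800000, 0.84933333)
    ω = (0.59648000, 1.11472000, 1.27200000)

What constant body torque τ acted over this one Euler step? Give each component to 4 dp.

τ = (0.0400, -0.1700, 0.1800)

rate change Δω = (-0.00352000, -0.08528000, 0.07200000)
precession coupling = (0.0576, 0.0432, -0.0720)
I·α + gyro = (0.0400, -0.1700, 0.1800)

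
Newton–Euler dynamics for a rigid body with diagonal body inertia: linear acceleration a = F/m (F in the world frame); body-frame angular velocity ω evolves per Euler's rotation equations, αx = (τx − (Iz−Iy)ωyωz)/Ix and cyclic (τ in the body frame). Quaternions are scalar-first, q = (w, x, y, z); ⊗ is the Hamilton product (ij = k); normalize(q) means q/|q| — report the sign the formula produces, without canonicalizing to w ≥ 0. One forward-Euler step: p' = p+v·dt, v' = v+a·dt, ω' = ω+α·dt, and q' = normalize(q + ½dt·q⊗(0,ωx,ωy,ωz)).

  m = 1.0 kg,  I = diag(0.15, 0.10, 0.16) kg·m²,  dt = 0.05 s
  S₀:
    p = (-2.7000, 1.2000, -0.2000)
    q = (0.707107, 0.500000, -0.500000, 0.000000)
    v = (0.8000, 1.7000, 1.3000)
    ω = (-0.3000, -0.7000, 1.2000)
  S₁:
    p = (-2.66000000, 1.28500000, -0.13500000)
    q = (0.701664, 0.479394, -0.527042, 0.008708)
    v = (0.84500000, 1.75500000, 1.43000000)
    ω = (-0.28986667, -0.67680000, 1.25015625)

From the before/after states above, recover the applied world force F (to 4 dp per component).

Δv = v₁−v₀ = (0.04500000, 0.05500000, 0.13000000)
m·(v₁−v₀)/dt = (0.9000, 1.1000, 2.6000)

F = (0.9000, 1.1000, 2.6000)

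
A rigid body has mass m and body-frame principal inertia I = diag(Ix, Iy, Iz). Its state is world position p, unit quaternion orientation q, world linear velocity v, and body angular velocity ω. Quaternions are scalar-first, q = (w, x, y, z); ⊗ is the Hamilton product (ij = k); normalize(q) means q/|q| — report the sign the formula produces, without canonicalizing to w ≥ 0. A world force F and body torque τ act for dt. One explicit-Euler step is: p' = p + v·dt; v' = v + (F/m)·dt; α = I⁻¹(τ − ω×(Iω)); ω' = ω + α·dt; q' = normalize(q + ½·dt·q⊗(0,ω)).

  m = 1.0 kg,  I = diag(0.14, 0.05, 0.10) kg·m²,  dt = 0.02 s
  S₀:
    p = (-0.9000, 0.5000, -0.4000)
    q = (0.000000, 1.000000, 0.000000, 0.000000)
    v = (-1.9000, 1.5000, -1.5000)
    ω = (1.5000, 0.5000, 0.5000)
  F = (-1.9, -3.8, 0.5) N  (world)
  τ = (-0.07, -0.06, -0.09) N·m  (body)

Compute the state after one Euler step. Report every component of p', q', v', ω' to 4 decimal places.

angular accel α = (-0.5893, -1.8000, -0.2250)
ω' = ω + α·dt = (1.4882, 0.4640, 0.4955)
Hamilton product q⊗(0,ω) = (-1.5000000, 0.0000000, -0.5000000, 0.5000000)
q + ½dt·q⊗(0,ω), renormalized = (-0.0150, 0.9999, -0.0050, 0.0050)
a = F/m = (-1.9000, -3.8000, 0.5000)
p + v·dt = (-0.9380, 0.5300, -0.4300)
v' = v + a·dt = (-1.9380, 1.4240, -1.4900)

p' = (-0.9380, 0.5300, -0.4300)
q' = (-0.0150, 0.9999, -0.0050, 0.0050)
v' = (-1.9380, 1.4240, -1.4900)
ω' = (1.4882, 0.4640, 0.4955)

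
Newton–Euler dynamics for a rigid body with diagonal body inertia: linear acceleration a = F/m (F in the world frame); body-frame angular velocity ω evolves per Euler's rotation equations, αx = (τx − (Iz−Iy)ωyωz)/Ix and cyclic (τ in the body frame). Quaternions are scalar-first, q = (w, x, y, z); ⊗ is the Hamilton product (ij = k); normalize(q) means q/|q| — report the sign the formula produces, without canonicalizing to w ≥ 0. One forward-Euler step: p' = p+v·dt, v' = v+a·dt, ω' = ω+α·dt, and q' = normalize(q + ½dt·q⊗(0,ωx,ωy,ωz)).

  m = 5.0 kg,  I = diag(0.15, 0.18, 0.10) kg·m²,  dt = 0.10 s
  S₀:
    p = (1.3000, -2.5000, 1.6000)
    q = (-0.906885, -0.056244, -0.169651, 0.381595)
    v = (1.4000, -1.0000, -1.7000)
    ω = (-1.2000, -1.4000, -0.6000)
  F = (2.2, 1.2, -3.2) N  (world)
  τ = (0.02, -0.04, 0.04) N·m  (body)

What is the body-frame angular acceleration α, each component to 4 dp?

ω×(Iω) gyroscopic = (-0.0672, 0.0360, 0.0504)
α = I⁻¹(τ − ω×Iω) = (0.5813, -0.4222, -0.1040)

α = (0.5813, -0.4222, -0.1040)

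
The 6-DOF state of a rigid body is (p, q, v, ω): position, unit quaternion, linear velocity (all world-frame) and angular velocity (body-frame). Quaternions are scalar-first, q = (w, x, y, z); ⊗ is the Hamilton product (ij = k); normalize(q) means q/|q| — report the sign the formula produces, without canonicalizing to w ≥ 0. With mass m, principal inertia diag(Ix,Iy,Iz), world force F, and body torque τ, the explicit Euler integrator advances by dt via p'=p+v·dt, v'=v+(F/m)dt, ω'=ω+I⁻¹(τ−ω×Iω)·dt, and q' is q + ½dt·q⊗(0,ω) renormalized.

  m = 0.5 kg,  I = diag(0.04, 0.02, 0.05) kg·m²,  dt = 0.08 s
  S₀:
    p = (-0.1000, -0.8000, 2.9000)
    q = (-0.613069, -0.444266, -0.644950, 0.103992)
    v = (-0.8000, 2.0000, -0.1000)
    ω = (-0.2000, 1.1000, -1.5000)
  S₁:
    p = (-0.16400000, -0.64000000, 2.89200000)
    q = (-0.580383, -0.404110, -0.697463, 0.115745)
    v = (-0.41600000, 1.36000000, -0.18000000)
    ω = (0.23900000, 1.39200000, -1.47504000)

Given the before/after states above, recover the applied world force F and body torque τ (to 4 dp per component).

F = (2.4000, -4.0000, -0.5000)
τ = (0.1700, 0.0700, 0.0200)

ω₁ − ω₀ = (0.43900000, 0.29200000, 0.02496000)
precession coupling = (-0.0495, -0.0030, 0.0044)
τ = I·(Δω/dt) + ω₀×(Iω₀) = (0.1700, 0.0700, 0.0200)
v₁ − v₀ = (0.38400000, -0.64000000, -0.08000000)
applied force F = (2.4000, -4.0000, -0.5000)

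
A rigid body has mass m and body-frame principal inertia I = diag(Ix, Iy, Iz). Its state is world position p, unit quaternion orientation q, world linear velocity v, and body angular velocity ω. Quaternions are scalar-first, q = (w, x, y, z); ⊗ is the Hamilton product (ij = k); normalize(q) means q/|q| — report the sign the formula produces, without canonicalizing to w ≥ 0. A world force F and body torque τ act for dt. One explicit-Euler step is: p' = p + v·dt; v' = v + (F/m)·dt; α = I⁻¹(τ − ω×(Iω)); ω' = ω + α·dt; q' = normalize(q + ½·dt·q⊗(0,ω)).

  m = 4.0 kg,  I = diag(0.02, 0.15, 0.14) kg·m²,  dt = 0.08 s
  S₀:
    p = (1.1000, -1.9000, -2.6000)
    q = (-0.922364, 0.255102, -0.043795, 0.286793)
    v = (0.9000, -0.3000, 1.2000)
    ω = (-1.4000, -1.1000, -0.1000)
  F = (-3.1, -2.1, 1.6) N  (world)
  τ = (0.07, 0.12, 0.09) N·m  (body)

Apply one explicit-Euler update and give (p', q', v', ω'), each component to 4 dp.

p' = (1.1720, -1.9240, -2.5040)
q' = (-0.9066, 0.3187, -0.0182, 0.2761)
v' = (0.8380, -0.3420, 1.2320)
ω' = (-1.1156, -1.0270, -0.1630)

α = I⁻¹(τ − ω×Iω) = (3.5550, 0.9120, -0.7871)
new body rate ω' = (-1.1156, -1.0270, -0.1630)
Hamilton product q⊗(0,ω) = (0.3376476, 1.6111614, 0.6386004, -0.2496888)
q + ½dt·q⊗(0,ω), renormalized = (-0.9066, 0.3187, -0.0182, 0.2761)
a = (-0.7750, -0.5250, 0.4000)
new position p' = (1.1720, -1.9240, -2.5040)
v' = v + a·dt = (0.8380, -0.3420, 1.2320)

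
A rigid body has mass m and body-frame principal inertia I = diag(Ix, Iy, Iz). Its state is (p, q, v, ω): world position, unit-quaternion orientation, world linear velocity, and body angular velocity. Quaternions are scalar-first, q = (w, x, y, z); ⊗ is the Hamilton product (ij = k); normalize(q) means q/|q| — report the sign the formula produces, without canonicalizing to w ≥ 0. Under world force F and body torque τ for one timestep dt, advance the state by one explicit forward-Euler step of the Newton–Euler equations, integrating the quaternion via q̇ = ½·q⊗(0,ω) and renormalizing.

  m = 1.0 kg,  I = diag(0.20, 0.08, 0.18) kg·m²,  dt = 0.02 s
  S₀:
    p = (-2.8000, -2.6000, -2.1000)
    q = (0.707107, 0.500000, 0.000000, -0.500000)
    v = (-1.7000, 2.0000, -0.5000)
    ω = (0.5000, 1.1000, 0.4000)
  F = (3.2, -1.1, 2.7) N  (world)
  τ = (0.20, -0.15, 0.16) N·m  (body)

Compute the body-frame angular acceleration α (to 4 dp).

gyro term ω×Iω = (0.0440, 0.0040, -0.0660)
α = I⁻¹(τ − ω×Iω) = (0.7800, -1.9250, 1.2556)

α = (0.7800, -1.9250, 1.2556)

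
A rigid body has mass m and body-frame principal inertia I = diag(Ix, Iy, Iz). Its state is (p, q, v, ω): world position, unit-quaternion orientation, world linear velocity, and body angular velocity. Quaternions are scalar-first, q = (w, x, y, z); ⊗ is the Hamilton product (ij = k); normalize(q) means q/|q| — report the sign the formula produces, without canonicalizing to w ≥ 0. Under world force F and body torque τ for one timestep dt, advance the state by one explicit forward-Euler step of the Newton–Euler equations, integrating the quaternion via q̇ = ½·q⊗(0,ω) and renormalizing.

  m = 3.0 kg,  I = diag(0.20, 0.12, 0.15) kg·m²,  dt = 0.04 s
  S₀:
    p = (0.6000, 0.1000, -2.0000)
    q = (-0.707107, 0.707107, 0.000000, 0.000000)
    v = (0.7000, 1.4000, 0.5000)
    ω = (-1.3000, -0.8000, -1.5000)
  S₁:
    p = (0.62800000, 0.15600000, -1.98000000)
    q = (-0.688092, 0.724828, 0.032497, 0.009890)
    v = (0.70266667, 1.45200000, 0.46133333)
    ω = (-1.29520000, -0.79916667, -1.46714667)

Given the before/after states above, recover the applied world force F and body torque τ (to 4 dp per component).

v₁ − v₀ = (0.00266667, 0.05200000, -0.03866667)
applied force F = (0.2000, 3.9000, -2.9000)
rate change Δω = (0.00480000, 0.00083333, 0.03285333)
ω₀×(Iω₀) = (0.0360, 0.0975, -0.0832)
I·α + gyro = (0.0600, 0.1000, 0.0400)

F = (0.2000, 3.9000, -2.9000)
τ = (0.0600, 0.1000, 0.0400)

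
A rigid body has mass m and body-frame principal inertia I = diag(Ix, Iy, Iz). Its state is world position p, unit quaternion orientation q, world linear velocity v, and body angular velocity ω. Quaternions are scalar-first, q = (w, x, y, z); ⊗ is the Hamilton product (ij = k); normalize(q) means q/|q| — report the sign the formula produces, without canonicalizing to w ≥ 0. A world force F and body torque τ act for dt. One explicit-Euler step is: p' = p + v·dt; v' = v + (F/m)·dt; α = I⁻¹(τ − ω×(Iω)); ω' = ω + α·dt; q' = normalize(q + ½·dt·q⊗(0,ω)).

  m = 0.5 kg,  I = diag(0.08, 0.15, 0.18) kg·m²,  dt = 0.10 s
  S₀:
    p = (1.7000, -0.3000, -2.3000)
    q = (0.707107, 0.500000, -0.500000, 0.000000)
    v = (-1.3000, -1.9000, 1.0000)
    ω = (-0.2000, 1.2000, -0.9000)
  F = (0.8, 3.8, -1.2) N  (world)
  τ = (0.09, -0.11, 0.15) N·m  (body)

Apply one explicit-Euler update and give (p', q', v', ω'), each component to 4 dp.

a = F/m = (1.6000, 7.6000, -2.4000)
p + v·dt = (1.5700, -0.4900, -2.2000)
v + (F/m)dt = (-1.1400, -1.1400, 0.7600)
gyro term ω×Iω = (-0.0324, -0.0180, -0.0168)
(τ − ω×Iω)/I = (1.5300, -0.6133, 0.9267)
ω' = ω + α·dt = (-0.0470, 1.1387, -0.8073)
q⊗(0,ω) = (0.7000000, 0.3085786, 1.2985284, -0.1363963)
updated quaternion q' = (0.7400, 0.5140, -0.4338, -0.0068)

p' = (1.5700, -0.4900, -2.2000)
q' = (0.7400, 0.5140, -0.4338, -0.0068)
v' = (-1.1400, -1.1400, 0.7600)
ω' = (-0.0470, 1.1387, -0.8073)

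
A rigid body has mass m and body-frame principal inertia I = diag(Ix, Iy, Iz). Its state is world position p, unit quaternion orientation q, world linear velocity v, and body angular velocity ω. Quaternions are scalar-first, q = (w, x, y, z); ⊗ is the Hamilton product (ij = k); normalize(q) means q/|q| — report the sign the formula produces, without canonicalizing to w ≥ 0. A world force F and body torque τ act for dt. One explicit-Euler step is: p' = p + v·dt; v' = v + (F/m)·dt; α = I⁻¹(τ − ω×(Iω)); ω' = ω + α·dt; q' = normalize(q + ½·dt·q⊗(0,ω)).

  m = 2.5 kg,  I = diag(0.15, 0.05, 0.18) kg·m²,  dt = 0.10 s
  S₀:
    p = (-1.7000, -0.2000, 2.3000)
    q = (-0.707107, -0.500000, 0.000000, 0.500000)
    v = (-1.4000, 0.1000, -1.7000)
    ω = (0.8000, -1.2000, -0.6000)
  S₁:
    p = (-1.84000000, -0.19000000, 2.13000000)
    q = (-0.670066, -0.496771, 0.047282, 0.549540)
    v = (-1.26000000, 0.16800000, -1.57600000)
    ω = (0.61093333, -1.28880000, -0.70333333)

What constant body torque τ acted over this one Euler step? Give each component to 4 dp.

rate change Δω = (-0.18906667, -0.08880000, -0.10333333)
τ = I·(Δω/dt) + ω₀×(Iω₀) = (-0.1900, -0.0300, -0.0900)

τ = (-0.1900, -0.0300, -0.0900)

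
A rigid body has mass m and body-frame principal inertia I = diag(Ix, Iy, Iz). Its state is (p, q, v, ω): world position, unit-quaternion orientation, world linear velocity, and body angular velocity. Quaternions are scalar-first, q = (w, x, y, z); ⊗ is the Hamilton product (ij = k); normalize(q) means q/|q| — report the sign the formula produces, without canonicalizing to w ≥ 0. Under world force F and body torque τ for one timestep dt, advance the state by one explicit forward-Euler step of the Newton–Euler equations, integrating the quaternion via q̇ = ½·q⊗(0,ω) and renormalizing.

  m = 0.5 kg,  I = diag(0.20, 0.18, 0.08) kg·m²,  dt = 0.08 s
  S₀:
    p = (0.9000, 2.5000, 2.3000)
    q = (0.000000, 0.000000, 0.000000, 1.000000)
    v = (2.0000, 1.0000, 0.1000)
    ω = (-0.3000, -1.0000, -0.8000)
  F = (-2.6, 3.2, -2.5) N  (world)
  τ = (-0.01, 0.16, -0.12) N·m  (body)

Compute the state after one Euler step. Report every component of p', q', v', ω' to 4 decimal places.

linear accel F/m = (-5.2000, 6.4000, -5.0000)
p + v·dt = (1.0600, 2.5800, 2.3080)
new velocity v' = (1.5840, 1.5120, -0.3000)
α = I⁻¹(τ − ω×Iω) = (0.3500, 0.7289, -1.4250)
ω' = ω + α·dt = (-0.2720, -0.9417, -0.9140)
2q̇ = q⊗(0,ω) = (0.8000000, 1.0000000, -0.3000000, 0.0000000)
q' = normalize(q + ½dt·q⊗(0,ω)) = (0.0320, 0.0399, -0.0120, 0.9986)

p' = (1.0600, 2.5800, 2.3080)
q' = (0.0320, 0.0399, -0.0120, 0.9986)
v' = (1.5840, 1.5120, -0.3000)
ω' = (-0.2720, -0.9417, -0.9140)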